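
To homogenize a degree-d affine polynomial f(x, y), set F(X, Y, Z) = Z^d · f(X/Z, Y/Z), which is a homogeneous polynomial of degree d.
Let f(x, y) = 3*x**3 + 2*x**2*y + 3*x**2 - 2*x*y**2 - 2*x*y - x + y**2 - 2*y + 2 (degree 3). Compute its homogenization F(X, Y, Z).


F(X, Y, Z) = 3*X**3 + 2*X**2*Y + 3*X**2*Z - 2*X*Y**2 - 2*X*Y*Z - X*Z**2 + Y**2*Z - 2*Y*Z**2 + 2*Z**3

deg(f) = 3.
Substitute x = X/Z, y = Y/Z into f, then multiply by Z^3.
  monomial 3·x^3·y^0 ↦ 3·X^3·Y^0·Z^0.
  monomial 2·x^2·y^1 ↦ 2·X^2·Y^1·Z^0.
  monomial 3·x^2·y^0 ↦ 3·X^2·Y^0·Z^1.
  monomial -2·x^1·y^2 ↦ -2·X^1·Y^2·Z^0.
  monomial -2·x^1·y^1 ↦ -2·X^1·Y^1·Z^1.
  monomial -1·x^1·y^0 ↦ -1·X^1·Y^0·Z^2.
  monomial 1·x^0·y^2 ↦ 1·X^0·Y^2·Z^1.
  monomial -2·x^0·y^1 ↦ -2·X^0·Y^1·Z^2.
  monomial 2·x^0·y^0 ↦ 2·X^0·Y^0·Z^3.
Collecting: F(X, Y, Z) = 3*X**3 + 2*X**2*Y + 3*X**2*Z - 2*X*Y**2 - 2*X*Y*Z - X*Z**2 + Y**2*Z - 2*Y*Z**2 + 2*Z**3.


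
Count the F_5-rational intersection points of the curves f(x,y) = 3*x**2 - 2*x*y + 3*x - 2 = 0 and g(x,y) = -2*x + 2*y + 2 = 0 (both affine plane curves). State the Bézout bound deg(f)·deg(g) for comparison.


Common zeros: ∅; count = 0; Bézout bound = 2.

deg(f) = 2, deg(g) = 1, so Bézout bound = 2.
Scan x ∈ F_5. For each x, list the y ∈ F_5 with f(x, y) ≡ 0 and those with g(x, y) ≡ 0 (mod 5); the common zeros in that column are the intersection.
  x = 0: f ≡ 0 at y ∈ ∅; g ≡ 0 at y ∈ {4}; common: ∅.
  x = 1: f ≡ 0 at y ∈ {2}; g ≡ 0 at y ∈ {0}; common: ∅.
  x = 2: f ≡ 0 at y ∈ {4}; g ≡ 0 at y ∈ {1}; common: ∅.
  x = 3: f ≡ 0 at y ∈ {4}; g ≡ 0 at y ∈ {2}; common: ∅.
  x = 4: f ≡ 0 at y ∈ {1}; g ≡ 0 at y ∈ {3}; common: ∅.
Collecting: common zeros = ∅, so the count is 0.
Comparison with the Bézout bound: 0 ≤ 2 = deg(f)·deg(g), as expected for curves with no common component (the affine F_5-count falls short of the bound because intersections may lie at infinity, over extension fields, or carry multiplicity).


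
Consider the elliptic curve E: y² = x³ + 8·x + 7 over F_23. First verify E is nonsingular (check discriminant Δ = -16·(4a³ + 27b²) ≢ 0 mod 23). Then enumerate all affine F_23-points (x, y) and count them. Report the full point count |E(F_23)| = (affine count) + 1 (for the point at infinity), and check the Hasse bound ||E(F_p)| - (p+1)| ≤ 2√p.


Affine points = {(1, 4), (1, 19), (2, 10), (2, 13), (3, 9), (3, 14), (6, 8), (6, 15), (8, 10), (8, 13), (9, 7), (9, 16), (10, 11), (10, 12), (11, 0), (13, 10), (13, 13), (15, 11), (15, 12), (18, 7), (18, 16), (19, 7), (19, 16), (20, 5), (20, 18), (21, 11), (21, 12)}; affine count = 27; |E(F_23)| = 28.

Discriminant check: Δ ∝ 4a³ + 27b² = 4·8³ + 27·7² = 4·512 + 27·49 ≡ 13 (mod 23). Nonzero ⇒ E is nonsingular.
For each x ∈ F_23, compute rhs = x³ + 8·x + 7 mod 23, then count y ∈ F_23 with y² ≡ rhs.
  x = 0: rhs = 7, matching y values: none (0 points).
  x = 1: rhs = 16, matching y values: 4, 19 (2 points).
  x = 2: rhs = 8, matching y values: 10, 13 (2 points).
  x = 3: rhs = 12, matching y values: 9, 14 (2 points).
  x = 4: rhs = 11, matching y values: none (0 points).
  x = 5: rhs = 11, matching y values: none (0 points).
  x = 6: rhs = 18, matching y values: 8, 15 (2 points).
  x = 7: rhs = 15, matching y values: none (0 points).
  x = 8: rhs = 8, matching y values: 10, 13 (2 points).
  x = 9: rhs = 3, matching y values: 7, 16 (2 points).
  x = 10: rhs = 6, matching y values: 11, 12 (2 points).
  x = 11: rhs = 0, matching y values: 0 (1 points).
  x = 12: rhs = 14, matching y values: none (0 points).
  x = 13: rhs = 8, matching y values: 10, 13 (2 points).
  x = 14: rhs = 11, matching y values: none (0 points).
  x = 15: rhs = 6, matching y values: 11, 12 (2 points).
  x = 16: rhs = 22, matching y values: none (0 points).
  x = 17: rhs = 19, matching y values: none (0 points).
  x = 18: rhs = 3, matching y values: 7, 16 (2 points).
  x = 19: rhs = 3, matching y values: 7, 16 (2 points).
  x = 20: rhs = 2, matching y values: 5, 18 (2 points).
  x = 21: rhs = 6, matching y values: 11, 12 (2 points).
  x = 22: rhs = 21, matching y values: none (0 points).
Total affine count: 27.
Full point count |E(F_23)| = 27 + 1 = 28.
Hasse bound: |28 − (23+1)| = |4| = 4 ≤ 2√23 ≈ 9.5917 ✓.


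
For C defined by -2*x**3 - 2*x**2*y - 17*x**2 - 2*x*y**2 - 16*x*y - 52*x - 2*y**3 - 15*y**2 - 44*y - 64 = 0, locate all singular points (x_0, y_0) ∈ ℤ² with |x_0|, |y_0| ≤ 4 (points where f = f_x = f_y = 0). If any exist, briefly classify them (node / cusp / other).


Singular points: {(-2, -2)}; classification: node.

Compute partial derivatives:
  f_x = -6*x**2 - 4*x*y - 34*x - 2*y**2 - 16*y - 52.
  f_y = -2*x**2 - 4*x*y - 16*x - 6*y**2 - 30*y - 44.
Scan x_0 ∈ {−4, ..., 4}. For each x_0, f_y(x_0, y) is a polynomial in y; find its integer roots y ∈ {−4, ..., 4}, then test f_x and f at those candidates.
  x = -4: f_y(-4, y) = -6*y**2 - 14*y - 12; no integer root y with |y| ≤ 4.
  x = -3: f_y(-3, y) = -6*y**2 - 18*y - 14; no integer root y with |y| ≤ 4.
  x = -2: f_y(-2, y) = -6*y**2 - 22*y - 20; vanishes at y ∈ {-2}. (-2, -2): f_x = 0, f = 0 — SINGULAR.
  x = -1: f_y(-1, y) = -6*y**2 - 26*y - 30; no integer root y with |y| ≤ 4.
  x = 0: f_y(0, y) = -6*y**2 - 30*y - 44; no integer root y with |y| ≤ 4.
  x = 1: f_y(1, y) = -6*y**2 - 34*y - 62; no integer root y with |y| ≤ 4.
  x = 2: f_y(2, y) = -6*y**2 - 38*y - 84; no integer root y with |y| ≤ 4.
  x = 3: f_y(3, y) = -6*y**2 - 42*y - 110; no integer root y with |y| ≤ 4.
  x = 4: f_y(4, y) = -6*y**2 - 46*y - 140; no integer root y with |y| ≤ 4.
Only singular point on the grid: (-2, -2).
Classify: substitute x = -2 + u, y = -2 + v and expand: f = -2*u**3 - 2*u**2*v - u**2 - 2*u*v**2 - 2*v**3 + v**2.
No constant or linear terms (consistent with a singular point). Quadratic part: -u**2 + v**2. Cubic part: -2*u**3 - 2*u**2*v - 2*u*v**2 - 2*v**3.
The quadratic part v**2 - u**2 = (v − u)(v + u) splits into two distinct linear factors, so there are two distinct tangent lines y − -2 = ±(x − -2) — this is a node (ordinary double point).
Classification: node.


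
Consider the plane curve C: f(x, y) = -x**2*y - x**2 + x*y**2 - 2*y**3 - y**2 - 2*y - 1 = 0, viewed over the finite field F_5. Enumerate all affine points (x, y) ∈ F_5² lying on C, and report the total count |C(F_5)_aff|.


Affine F_5-points: {(0, 2), (0, 3), (1, 3), (2, 0), (3, 0), (3, 2), (3, 4)}; count = 7.

For each of the 25 pairs (x, y) ∈ F_5², evaluate f(x, y) mod 5. Record the zeros.
  x = 0: [0↦4, 1↦4, 2↦0, 3↦0, 4↦2]  zeros at y ∈ {2, 3}
  x = 1: [0↦3, 1↦3, 2↦1, 3↦0, 4↦3]  zeros at y ∈ {3}
  x = 2: [0↦0, 1↦3, 2↦1, 3↦2, 4↦4]  zeros at y ∈ {0}
  x = 3: [0↦0, 1↦4, 2↦0, 3↦1, 4↦0]  zeros at y ∈ {0, 2, 4}
  x = 4: [0↦3, 1↦1, 2↦3, 3↦2, 4↦1]  zeros at y ∈ ∅
Collecting zeros: affine points = {(0, 2), (0, 3), (1, 3), (2, 0), (3, 0), (3, 2), (3, 4)}.
Total count |C(F_5)_aff| = 7.


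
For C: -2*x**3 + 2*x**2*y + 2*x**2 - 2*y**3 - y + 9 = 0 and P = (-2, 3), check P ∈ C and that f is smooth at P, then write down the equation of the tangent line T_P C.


Tangent line at P: -56*x - 47*y + 29 = 0.

Step 1: f(-2, 3) = 0, so P lies on C.
Step 2: partial derivatives
  f_x(x, y) = -6*x**2 + 4*x*y + 4*x, f_y(x, y) = 2*x**2 - 6*y**2 - 1.
  f_x(P) = -56, f_y(P) = -47 (gradient nonzero, so P is smooth).
Step 3: tangent line at P: -56·(x − -2) + -47·(y − 3) = 0.
Expanding: -56*x - 47*y + 29 = 0.


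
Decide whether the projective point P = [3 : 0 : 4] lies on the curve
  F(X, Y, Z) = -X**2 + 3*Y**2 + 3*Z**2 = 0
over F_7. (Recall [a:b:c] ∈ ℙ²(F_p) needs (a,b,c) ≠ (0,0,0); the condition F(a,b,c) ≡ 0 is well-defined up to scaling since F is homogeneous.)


F(3,0,4) ≡ 4 (mod 7); P is NOT on the curve.

Evaluate F(3, 0, 4) term-by-term (mod 7).
  -X**2 ↦ -1·9·1·1 = -9
  3*Y**2 ↦ 3·1·0·1 = 0
  3*Z**2 ↦ 3·1·1·16 = 48
Sum: F(3, 0, 4) = (-9) + (0) + (48) = 39.
Reducing mod 7: 39 ≡ 4 (mod 7).
Since F(a, b, c) ≡ 4 ≠ 0 (mod 7), P does NOT lie on the curve.


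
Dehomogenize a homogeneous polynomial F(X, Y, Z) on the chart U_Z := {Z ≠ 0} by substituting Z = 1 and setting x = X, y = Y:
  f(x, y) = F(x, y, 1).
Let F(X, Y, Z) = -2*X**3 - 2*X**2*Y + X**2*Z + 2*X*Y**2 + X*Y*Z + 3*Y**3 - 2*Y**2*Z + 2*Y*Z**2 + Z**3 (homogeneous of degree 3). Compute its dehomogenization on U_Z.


f(x, y) = -2*x**3 - 2*x**2*y + x**2 + 2*x*y**2 + x*y + 3*y**3 - 2*y**2 + 2*y + 1

On U_Z we set Z = 1. Each monomial c·X^i·Y^j·Z^k in F becomes c·x^i·y^j·1^k = c·x^i·y^j.
Substituting Z = 1: F(X, Y, 1) = -2*x**3 - 2*x**2*y + x**2 + 2*x*y**2 + x*y + 3*y**3 - 2*y**2 + 2*y + 1.
Note: deg(f) ≤ deg(F) = 3; strict inequality happens when F is divisible by Z (lost terms).


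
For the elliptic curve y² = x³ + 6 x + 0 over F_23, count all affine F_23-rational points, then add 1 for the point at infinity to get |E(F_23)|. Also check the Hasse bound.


Affine points = {(0, 0), (8, 10), (8, 13), (9, 1), (9, 22), (10, 5), (10, 18), (12, 11), (12, 12), (16, 11), (16, 12), (17, 1), (17, 22), (18, 11), (18, 12), (19, 2), (19, 21), (20, 1), (20, 22), (21, 7), (21, 16), (22, 4), (22, 19)}; affine count = 23; |E(F_23)| = 24.

Discriminant check: Δ ∝ 4a³ + 27b² = 4·6³ + 27·0² = 4·216 + 27·0 ≡ 13 (mod 23). Nonzero ⇒ E is nonsingular.
For each x ∈ F_23, compute rhs = x³ + 6·x + 0 mod 23, then count y ∈ F_23 with y² ≡ rhs.
  x = 0: rhs = 0, matching y values: 0 (1 points).
  x = 1: rhs = 7, matching y values: none (0 points).
  x = 2: rhs = 20, matching y values: none (0 points).
  x = 3: rhs = 22, matching y values: none (0 points).
  x = 4: rhs = 19, matching y values: none (0 points).
  x = 5: rhs = 17, matching y values: none (0 points).
  x = 6: rhs = 22, matching y values: none (0 points).
  x = 7: rhs = 17, matching y values: none (0 points).
  x = 8: rhs = 8, matching y values: 10, 13 (2 points).
  x = 9: rhs = 1, matching y values: 1, 22 (2 points).
  x = 10: rhs = 2, matching y values: 5, 18 (2 points).
  x = 11: rhs = 17, matching y values: none (0 points).
  x = 12: rhs = 6, matching y values: 11, 12 (2 points).
  x = 13: rhs = 21, matching y values: none (0 points).
  x = 14: rhs = 22, matching y values: none (0 points).
  x = 15: rhs = 15, matching y values: none (0 points).
  x = 16: rhs = 6, matching y values: 11, 12 (2 points).
  x = 17: rhs = 1, matching y values: 1, 22 (2 points).
  x = 18: rhs = 6, matching y values: 11, 12 (2 points).
  x = 19: rhs = 4, matching y values: 2, 21 (2 points).
  x = 20: rhs = 1, matching y values: 1, 22 (2 points).
  x = 21: rhs = 3, matching y values: 7, 16 (2 points).
  x = 22: rhs = 16, matching y values: 4, 19 (2 points).
Total affine count: 23.
Full point count |E(F_23)| = 23 + 1 = 24.
Hasse bound: |24 − (23+1)| = |0| = 0 ≤ 2√23 ≈ 9.5917 ✓.


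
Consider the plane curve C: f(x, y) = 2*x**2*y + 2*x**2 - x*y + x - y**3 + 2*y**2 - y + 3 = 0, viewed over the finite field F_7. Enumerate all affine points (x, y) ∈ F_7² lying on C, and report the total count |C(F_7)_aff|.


Affine F_7-points: {(0, 5), (0, 6), (1, 1), (5, 5), (6, 1)}; count = 5.

For each of the 49 pairs (x, y) ∈ F_7², evaluate f(x, y) mod 7. Record the zeros.
  x = 0: [0↦3, 1↦3, 2↦1, 3↦5, 4↦2, 5↦0, 6↦0]  zeros at y ∈ {5, 6}
  x = 1: [0↦6, 1↦0, 2↦6, 3↦4, 4↦2, 5↦1, 6↦2]  zeros at y ∈ {1}
  x = 2: [0↦6, 1↦5, 2↦2, 3↦5, 4↦1, 5↦5, 6↦4]  zeros at y ∈ ∅
  x = 3: [0↦3, 1↦4, 2↦3, 3↦1, 4↦6, 5↦5, 6↦6]  zeros at y ∈ ∅
  x = 4: [0↦4, 1↦4, 2↦2, 3↦6, 4↦3, 5↦1, 6↦1]  zeros at y ∈ ∅
  x = 5: [0↦2, 1↦5, 2↦6, 3↦6, 4↦6, 5↦0, 6↦3]  zeros at y ∈ {5}
  x = 6: [0↦4, 1↦0, 2↦1, 3↦1, 4↦1, 5↦2, 6↦5]  zeros at y ∈ {1}
Collecting zeros: affine points = {(0, 5), (0, 6), (1, 1), (5, 5), (6, 1)}.
Total count |C(F_7)_aff| = 5.


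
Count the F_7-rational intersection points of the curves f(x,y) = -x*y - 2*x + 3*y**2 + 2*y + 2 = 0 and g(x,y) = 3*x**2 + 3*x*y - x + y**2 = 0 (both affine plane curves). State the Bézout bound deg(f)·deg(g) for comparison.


Common zeros: ∅; count = 0; Bézout bound = 4.

deg(f) = 2, deg(g) = 2, so Bézout bound = 4.
Scan x ∈ F_7. For each x, list the y ∈ F_7 with f(x, y) ≡ 0 and those with g(x, y) ≡ 0 (mod 7); the common zeros in that column are the intersection.
  x = 0: f ≡ 0 at y ∈ {1, 3}; g ≡ 0 at y ∈ {0}; common: ∅.
  x = 1: f ≡ 0 at y ∈ {0, 2}; g ≡ 0 at y ∈ {5, 6}; common: ∅.
  x = 2: f ≡ 0 at y ∈ ∅; g ≡ 0 at y ∈ ∅; common: ∅.
  x = 3: f ≡ 0 at y ∈ {6}; g ≡ 0 at y ∈ ∅; common: ∅.
  x = 4: f ≡ 0 at y ∈ ∅; g ≡ 0 at y ∈ ∅; common: ∅.
  x = 5: f ≡ 0 at y ∈ {4}; g ≡ 0 at y ∈ {0, 6}; common: ∅.
  x = 6: f ≡ 0 at y ∈ ∅; g ≡ 0 at y ∈ {5}; common: ∅.
Collecting: common zeros = ∅, so the count is 0.
Comparison with the Bézout bound: 0 ≤ 4 = deg(f)·deg(g), as expected for curves with no common component (the affine F_7-count falls short of the bound because intersections may lie at infinity, over extension fields, or carry multiplicity).


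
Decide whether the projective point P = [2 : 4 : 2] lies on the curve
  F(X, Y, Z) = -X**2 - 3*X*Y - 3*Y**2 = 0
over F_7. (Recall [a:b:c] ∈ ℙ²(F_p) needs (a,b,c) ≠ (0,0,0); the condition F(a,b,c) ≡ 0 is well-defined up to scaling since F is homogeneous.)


F(2,4,2) ≡ 1 (mod 7); P is NOT on the curve.

Evaluate F(2, 4, 2) term-by-term (mod 7).
  -X**2 ↦ -1·4·1·1 = -4
  -3*X*Y ↦ -3·2·4·1 = -24
  -3*Y**2 ↦ -3·1·16·1 = -48
Sum: F(2, 4, 2) = (-4) + (-24) + (-48) = -76.
Reducing mod 7: -76 ≡ 1 (mod 7).
Since F(a, b, c) ≡ 1 ≠ 0 (mod 7), P does NOT lie on the curve.


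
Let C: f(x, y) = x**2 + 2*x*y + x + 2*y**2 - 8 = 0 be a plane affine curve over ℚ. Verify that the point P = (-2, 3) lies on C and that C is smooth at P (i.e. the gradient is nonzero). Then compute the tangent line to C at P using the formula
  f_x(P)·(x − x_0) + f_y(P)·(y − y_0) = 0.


Tangent line at P: 3*x + 8*y - 18 = 0.

Step 1: f(-2, 3) = 0, so P lies on C.
Step 2: partial derivatives
  f_x(x, y) = 2*x + 2*y + 1, f_y(x, y) = 2*x + 4*y.
  f_x(P) = 3, f_y(P) = 8 (gradient nonzero, so P is smooth).
Step 3: tangent line at P: 3·(x − -2) + 8·(y − 3) = 0.
Expanding: 3*x + 8*y - 18 = 0.


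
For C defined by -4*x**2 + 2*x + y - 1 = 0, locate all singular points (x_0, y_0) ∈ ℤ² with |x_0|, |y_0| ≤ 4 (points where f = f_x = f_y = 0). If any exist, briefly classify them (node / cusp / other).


No singular points in the scanned grid; C is smooth there.

Compute partial derivatives:
  f_x = 2 - 8*x.
  f_y = 1.
f_y = 1 is a nonzero constant, so f_y never vanishes: no point (x, y) can satisfy f = f_x = f_y = 0. In particular no (x, y) ∈ {−4, ..., 4}² is singular; the curve is smooth.


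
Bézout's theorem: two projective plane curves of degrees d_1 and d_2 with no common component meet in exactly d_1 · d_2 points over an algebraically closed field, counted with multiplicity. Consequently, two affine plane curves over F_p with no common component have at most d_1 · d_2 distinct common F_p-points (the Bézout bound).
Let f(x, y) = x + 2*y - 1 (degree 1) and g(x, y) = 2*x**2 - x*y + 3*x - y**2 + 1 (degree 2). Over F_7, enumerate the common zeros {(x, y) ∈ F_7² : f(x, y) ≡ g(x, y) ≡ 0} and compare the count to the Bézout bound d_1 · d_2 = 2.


Common zeros: {(2, 3), (6, 1)}; count = 2; Bézout bound = 2.

deg(f) = 1, deg(g) = 2, so Bézout bound = 2.
Scan x ∈ F_7. For each x, list the y ∈ F_7 with f(x, y) ≡ 0 and those with g(x, y) ≡ 0 (mod 7); the common zeros in that column are the intersection.
  x = 0: f ≡ 0 at y ∈ {4}; g ≡ 0 at y ∈ {1, 6}; common: ∅.
  x = 1: f ≡ 0 at y ∈ {0}; g ≡ 0 at y ∈ {2, 4}; common: ∅.
  x = 2: f ≡ 0 at y ∈ {3}; g ≡ 0 at y ∈ {2, 3}; common: {3}.
  x = 3: f ≡ 0 at y ∈ {6}; g ≡ 0 at y ∈ {0, 4}; common: ∅.
  x = 4: f ≡ 0 at y ∈ {2}; g ≡ 0 at y ∈ {5}; common: ∅.
  x = 5: f ≡ 0 at y ∈ {5}; g ≡ 0 at y ∈ {3, 6}; common: ∅.
  x = 6: f ≡ 0 at y ∈ {1}; g ≡ 0 at y ∈ {0, 1}; common: {1}.
Collecting: common zeros = {(2, 3), (6, 1)}, so the count is 2.
Comparison with the Bézout bound: 2 ≤ 2 = deg(f)·deg(g), as expected for curves with no common component (the bound is attained).


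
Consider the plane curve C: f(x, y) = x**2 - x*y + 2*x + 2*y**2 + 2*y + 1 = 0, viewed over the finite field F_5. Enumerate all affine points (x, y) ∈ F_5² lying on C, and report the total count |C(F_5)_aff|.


Affine F_5-points: {(0, 1), (0, 3), (1, 3), (1, 4), (4, 0), (4, 1)}; count = 6.

For each of the 25 pairs (x, y) ∈ F_5², evaluate f(x, y) mod 5. Record the zeros.
  x = 0: [0↦1, 1↦0, 2↦3, 3↦0, 4↦1]  zeros at y ∈ {1, 3}
  x = 1: [0↦4, 1↦2, 2↦4, 3↦0, 4↦0]  zeros at y ∈ {3, 4}
  x = 2: [0↦4, 1↦1, 2↦2, 3↦2, 4↦1]  zeros at y ∈ ∅
  x = 3: [0↦1, 1↦2, 2↦2, 3↦1, 4↦4]  zeros at y ∈ ∅
  x = 4: [0↦0, 1↦0, 2↦4, 3↦2, 4↦4]  zeros at y ∈ {0, 1}
Collecting zeros: affine points = {(0, 1), (0, 3), (1, 3), (1, 4), (4, 0), (4, 1)}.
Total count |C(F_5)_aff| = 6.


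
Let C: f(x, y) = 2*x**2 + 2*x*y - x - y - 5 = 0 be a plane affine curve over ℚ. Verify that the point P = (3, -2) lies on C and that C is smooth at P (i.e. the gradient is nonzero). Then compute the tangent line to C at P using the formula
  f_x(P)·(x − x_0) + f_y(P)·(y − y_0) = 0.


Tangent line at P: 7*x + 5*y - 11 = 0.

Step 1: f(3, -2) = 0, so P lies on C.
Step 2: partial derivatives
  f_x(x, y) = 4*x + 2*y - 1, f_y(x, y) = 2*x - 1.
  f_x(P) = 7, f_y(P) = 5 (gradient nonzero, so P is smooth).
Step 3: tangent line at P: 7·(x − 3) + 5·(y − -2) = 0.
Expanding: 7*x + 5*y - 11 = 0.


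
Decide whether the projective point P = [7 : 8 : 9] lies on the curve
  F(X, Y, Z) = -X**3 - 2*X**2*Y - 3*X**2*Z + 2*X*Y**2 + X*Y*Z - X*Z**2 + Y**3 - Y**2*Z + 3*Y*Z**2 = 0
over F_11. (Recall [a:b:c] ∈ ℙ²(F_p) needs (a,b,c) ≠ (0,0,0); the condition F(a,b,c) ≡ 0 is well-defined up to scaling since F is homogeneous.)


F(7,8,9) ≡ 10 (mod 11); P is NOT on the curve.

Evaluate F(7, 8, 9) term-by-term (mod 11).
  -X**3 ↦ -1·343·1·1 = -343
  -2*X**2*Y ↦ -2·49·8·1 = -784
  -3*X**2*Z ↦ -3·49·1·9 = -1323
  2*X*Y**2 ↦ 2·7·64·1 = 896
  X*Y*Z ↦ 1·7·8·9 = 504
  -X*Z**2 ↦ -1·7·1·81 = -567
  Y**3 ↦ 1·1·512·1 = 512
  -Y**2*Z ↦ -1·1·64·9 = -576
  3*Y*Z**2 ↦ 3·1·8·81 = 1944
Sum: F(7, 8, 9) = (-343) + (-784) + (-1323) + (896) + (504) + (-567) + (512) + (-576) + (1944) = 263.
Reducing mod 11: 263 ≡ 10 (mod 11).
Since F(a, b, c) ≡ 10 ≠ 0 (mod 11), P does NOT lie on the curve.


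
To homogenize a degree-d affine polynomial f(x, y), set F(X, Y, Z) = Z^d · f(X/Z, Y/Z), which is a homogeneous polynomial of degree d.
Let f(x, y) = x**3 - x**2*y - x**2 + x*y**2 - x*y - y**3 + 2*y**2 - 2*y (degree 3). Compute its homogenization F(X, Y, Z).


F(X, Y, Z) = X**3 - X**2*Y - X**2*Z + X*Y**2 - X*Y*Z - Y**3 + 2*Y**2*Z - 2*Y*Z**2

deg(f) = 3.
Substitute x = X/Z, y = Y/Z into f, then multiply by Z^3.
  monomial 1·x^3·y^0 ↦ 1·X^3·Y^0·Z^0.
  monomial -1·x^2·y^1 ↦ -1·X^2·Y^1·Z^0.
  monomial -1·x^2·y^0 ↦ -1·X^2·Y^0·Z^1.
  monomial 1·x^1·y^2 ↦ 1·X^1·Y^2·Z^0.
  monomial -1·x^1·y^1 ↦ -1·X^1·Y^1·Z^1.
  monomial -1·x^0·y^3 ↦ -1·X^0·Y^3·Z^0.
  monomial 2·x^0·y^2 ↦ 2·X^0·Y^2·Z^1.
  monomial -2·x^0·y^1 ↦ -2·X^0·Y^1·Z^2.
Collecting: F(X, Y, Z) = X**3 - X**2*Y - X**2*Z + X*Y**2 - X*Y*Z - Y**3 + 2*Y**2*Z - 2*Y*Z**2.


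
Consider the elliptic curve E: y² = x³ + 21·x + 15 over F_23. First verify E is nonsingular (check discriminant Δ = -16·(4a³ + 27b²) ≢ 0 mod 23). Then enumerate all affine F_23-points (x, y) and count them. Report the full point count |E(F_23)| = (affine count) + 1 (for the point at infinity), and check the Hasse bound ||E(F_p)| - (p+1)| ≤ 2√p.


Affine points = {(3, 6), (3, 17), (4, 5), (4, 18), (6, 9), (6, 14), (9, 6), (9, 17), (10, 11), (10, 12), (11, 6), (11, 17), (13, 1), (13, 22), (15, 5), (15, 18), (16, 10), (16, 13), (17, 8), (17, 15), (22, 4), (22, 19)}; affine count = 22; |E(F_23)| = 23.

Discriminant check: Δ ∝ 4a³ + 27b² = 4·21³ + 27·15² = 4·9261 + 27·225 ≡ 17 (mod 23). Nonzero ⇒ E is nonsingular.
For each x ∈ F_23, compute rhs = x³ + 21·x + 15 mod 23, then count y ∈ F_23 with y² ≡ rhs.
  x = 0: rhs = 15, matching y values: none (0 points).
  x = 1: rhs = 14, matching y values: none (0 points).
  x = 2: rhs = 19, matching y values: none (0 points).
  x = 3: rhs = 13, matching y values: 6, 17 (2 points).
  x = 4: rhs = 2, matching y values: 5, 18 (2 points).
  x = 5: rhs = 15, matching y values: none (0 points).
  x = 6: rhs = 12, matching y values: 9, 14 (2 points).
  x = 7: rhs = 22, matching y values: none (0 points).
  x = 8: rhs = 5, matching y values: none (0 points).
  x = 9: rhs = 13, matching y values: 6, 17 (2 points).
  x = 10: rhs = 6, matching y values: 11, 12 (2 points).
  x = 11: rhs = 13, matching y values: 6, 17 (2 points).
  x = 12: rhs = 17, matching y values: none (0 points).
  x = 13: rhs = 1, matching y values: 1, 22 (2 points).
  x = 14: rhs = 17, matching y values: none (0 points).
  x = 15: rhs = 2, matching y values: 5, 18 (2 points).
  x = 16: rhs = 8, matching y values: 10, 13 (2 points).
  x = 17: rhs = 18, matching y values: 8, 15 (2 points).
  x = 18: rhs = 15, matching y values: none (0 points).
  x = 19: rhs = 5, matching y values: none (0 points).
  x = 20: rhs = 17, matching y values: none (0 points).
  x = 21: rhs = 11, matching y values: none (0 points).
  x = 22: rhs = 16, matching y values: 4, 19 (2 points).
Total affine count: 22.
Full point count |E(F_23)| = 22 + 1 = 23.
Hasse bound: |23 − (23+1)| = |-1| = 1 ≤ 2√23 ≈ 9.5917 ✓.


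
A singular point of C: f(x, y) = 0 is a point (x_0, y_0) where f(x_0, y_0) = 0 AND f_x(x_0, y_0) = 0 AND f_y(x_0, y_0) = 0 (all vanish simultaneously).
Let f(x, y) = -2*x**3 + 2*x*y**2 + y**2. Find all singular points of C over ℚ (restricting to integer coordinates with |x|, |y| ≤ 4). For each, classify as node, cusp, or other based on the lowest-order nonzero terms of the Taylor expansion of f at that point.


Singular points: {(0, 0)}; classification: cusp.

Compute partial derivatives:
  f_x = -6*x**2 + 2*y**2.
  f_y = 4*x*y + 2*y.
Scan x_0 ∈ {−4, ..., 4}. For each x_0, f_y(x_0, y) is a polynomial in y; find its integer roots y ∈ {−4, ..., 4}, then test f_x and f at those candidates.
  x = -4: f_y(-4, y) = -14*y; vanishes at y ∈ {0}. (-4, 0): f_x = -96 ≠ 0.
  x = -3: f_y(-3, y) = -10*y; vanishes at y ∈ {0}. (-3, 0): f_x = -54 ≠ 0.
  x = -2: f_y(-2, y) = -6*y; vanishes at y ∈ {0}. (-2, 0): f_x = -24 ≠ 0.
  x = -1: f_y(-1, y) = -2*y; vanishes at y ∈ {0}. (-1, 0): f_x = -6 ≠ 0.
  x = 0: f_y(0, y) = 2*y; vanishes at y ∈ {0}. (0, 0): f_x = 0, f = 0 — SINGULAR.
  x = 1: f_y(1, y) = 6*y; vanishes at y ∈ {0}. (1, 0): f_x = -6 ≠ 0.
  x = 2: f_y(2, y) = 10*y; vanishes at y ∈ {0}. (2, 0): f_x = -24 ≠ 0.
  x = 3: f_y(3, y) = 14*y; vanishes at y ∈ {0}. (3, 0): f_x = -54 ≠ 0.
  x = 4: f_y(4, y) = 18*y; vanishes at y ∈ {0}. (4, 0): f_x = -96 ≠ 0.
Only singular point on the grid: (0, 0).
Classify: substitute x = 0 + u, y = 0 + v and expand: f = -2*u**3 + 2*u*v**2 + v**2.
No constant or linear terms (consistent with a singular point). Quadratic part: v**2. Cubic part: -2*u**3 + 2*u*v**2.
The quadratic part v**2 is a perfect square, so there is a single (double) tangent line v = 0, i.e. y = 0. Restricting the cubic part to that line (v = 0) leaves -2*u**3 ≠ 0, so f is not divisible by v and the branch is v² ≈ 2*u**3 to lowest order — this is a cusp.
Classification: cusp.


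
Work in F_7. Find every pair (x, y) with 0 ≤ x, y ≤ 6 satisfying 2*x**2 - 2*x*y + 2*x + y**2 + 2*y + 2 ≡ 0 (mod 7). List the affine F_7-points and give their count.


Affine F_7-points: {(1, 1), (1, 6), (2, 0), (2, 2), (4, 0), (4, 6), (6, 1), (6, 2)}; count = 8.

For each of the 49 pairs (x, y) ∈ F_7², evaluate f(x, y) mod 7. Record the zeros.
  x = 0: [0↦2, 1↦5, 2↦3, 3↦3, 4↦5, 5↦2, 6↦1]  zeros at y ∈ ∅
  x = 1: [0↦6, 1↦0, 2↦3, 3↦1, 4↦1, 5↦3, 6↦0]  zeros at y ∈ {1, 6}
  x = 2: [0↦0, 1↦6, 2↦0, 3↦3, 4↦1, 5↦1, 6↦3]  zeros at y ∈ {0, 2}
  x = 3: [0↦5, 1↦2, 2↦1, 3↦2, 4↦5, 5↦3, 6↦3]  zeros at y ∈ ∅
  x = 4: [0↦0, 1↦2, 2↦6, 3↦5, 4↦6, 5↦2, 6↦0]  zeros at y ∈ {0, 6}
  x = 5: [0↦6, 1↦6, 2↦1, 3↦5, 4↦4, 5↦5, 6↦1]  zeros at y ∈ ∅
  x = 6: [0↦2, 1↦0, 2↦0, 3↦2, 4↦6, 5↦5, 6↦6]  zeros at y ∈ {1, 2}
Collecting zeros: affine points = {(1, 1), (1, 6), (2, 0), (2, 2), (4, 0), (4, 6), (6, 1), (6, 2)}.
Total count |C(F_7)_aff| = 8.


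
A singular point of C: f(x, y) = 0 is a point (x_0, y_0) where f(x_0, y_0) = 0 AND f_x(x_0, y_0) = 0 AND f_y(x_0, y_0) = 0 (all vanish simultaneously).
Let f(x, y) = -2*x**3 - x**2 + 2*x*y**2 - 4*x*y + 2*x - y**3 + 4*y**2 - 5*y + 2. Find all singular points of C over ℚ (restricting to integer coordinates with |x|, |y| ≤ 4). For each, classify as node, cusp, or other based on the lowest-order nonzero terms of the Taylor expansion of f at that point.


Singular points: {(0, 1)}; classification: node.

Compute partial derivatives:
  f_x = -6*x**2 - 2*x + 2*y**2 - 4*y + 2.
  f_y = 4*x*y - 4*x - 3*y**2 + 8*y - 5.
Scan x_0 ∈ {−4, ..., 4}. For each x_0, f_y(x_0, y) is a polynomial in y; find its integer roots y ∈ {−4, ..., 4}, then test f_x and f at those candidates.
  x = -4: f_y(-4, y) = -3*y**2 - 8*y + 11; vanishes at y ∈ {1}. (-4, 1): f_x = -88 ≠ 0.
  x = -3: f_y(-3, y) = -3*y**2 - 4*y + 7; vanishes at y ∈ {1}. (-3, 1): f_x = -48 ≠ 0.
  x = -2: f_y(-2, y) = 3 - 3*y**2; vanishes at y ∈ {-1, 1}. (-2, -1): f_x = -12 ≠ 0; (-2, 1): f_x = -20 ≠ 0.
  x = -1: f_y(-1, y) = -3*y**2 + 4*y - 1; vanishes at y ∈ {1}. (-1, 1): f_x = -4 ≠ 0.
  x = 0: f_y(0, y) = -3*y**2 + 8*y - 5; vanishes at y ∈ {1}. (0, 1): f_x = 0, f = 0 — SINGULAR.
  x = 1: f_y(1, y) = -3*y**2 + 12*y - 9; vanishes at y ∈ {1, 3}. (1, 1): f_x = -8 ≠ 0; (1, 3): f_x = 0 but f = 1 ≠ 0.
  x = 2: f_y(2, y) = -3*y**2 + 16*y - 13; vanishes at y ∈ {1}. (2, 1): f_x = -28 ≠ 0.
  x = 3: f_y(3, y) = -3*y**2 + 20*y - 17; vanishes at y ∈ {1}. (3, 1): f_x = -60 ≠ 0.
  x = 4: f_y(4, y) = -3*y**2 + 24*y - 21; vanishes at y ∈ {1}. (4, 1): f_x = -104 ≠ 0.
Only singular point on the grid: (0, 1).
Classify: substitute x = 0 + u, y = 1 + v and expand: f = -2*u**3 - u**2 + 2*u*v**2 - v**3 + v**2.
No constant or linear terms (consistent with a singular point). Quadratic part: -u**2 + v**2. Cubic part: -2*u**3 + 2*u*v**2 - v**3.
The quadratic part v**2 - u**2 = (v − u)(v + u) splits into two distinct linear factors, so there are two distinct tangent lines y − 1 = ±(x − 0) — this is a node (ordinary double point).
Classification: node.


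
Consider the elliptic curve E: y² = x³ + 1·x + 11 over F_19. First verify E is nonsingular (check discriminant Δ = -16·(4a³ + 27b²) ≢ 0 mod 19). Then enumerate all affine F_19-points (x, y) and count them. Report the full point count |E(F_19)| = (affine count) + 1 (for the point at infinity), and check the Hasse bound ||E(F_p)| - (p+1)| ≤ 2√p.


Affine points = {(0, 7), (0, 12), (6, 9), (6, 10), (7, 0), (11, 2), (11, 17), (13, 6), (13, 13), (15, 0), (16, 0), (17, 1), (17, 18), (18, 3), (18, 16)}; affine count = 15; |E(F_19)| = 16.

Discriminant check: Δ ∝ 4a³ + 27b² = 4·1³ + 27·11² = 4·1 + 27·121 ≡ 3 (mod 19). Nonzero ⇒ E is nonsingular.
For each x ∈ F_19, compute rhs = x³ + 1·x + 11 mod 19, then count y ∈ F_19 with y² ≡ rhs.
  x = 0: rhs = 11, matching y values: 7, 12 (2 points).
  x = 1: rhs = 13, matching y values: none (0 points).
  x = 2: rhs = 2, matching y values: none (0 points).
  x = 3: rhs = 3, matching y values: none (0 points).
  x = 4: rhs = 3, matching y values: none (0 points).
  x = 5: rhs = 8, matching y values: none (0 points).
  x = 6: rhs = 5, matching y values: 9, 10 (2 points).
  x = 7: rhs = 0, matching y values: 0 (1 points).
  x = 8: rhs = 18, matching y values: none (0 points).
  x = 9: rhs = 8, matching y values: none (0 points).
  x = 10: rhs = 14, matching y values: none (0 points).
  x = 11: rhs = 4, matching y values: 2, 17 (2 points).
  x = 12: rhs = 3, matching y values: none (0 points).
  x = 13: rhs = 17, matching y values: 6, 13 (2 points).
  x = 14: rhs = 14, matching y values: none (0 points).
  x = 15: rhs = 0, matching y values: 0 (1 points).
  x = 16: rhs = 0, matching y values: 0 (1 points).
  x = 17: rhs = 1, matching y values: 1, 18 (2 points).
  x = 18: rhs = 9, matching y values: 3, 16 (2 points).
Total affine count: 15.
Full point count |E(F_19)| = 15 + 1 = 16.
Hasse bound: |16 − (19+1)| = |-4| = 4 ≤ 2√19 ≈ 8.7178 ✓.


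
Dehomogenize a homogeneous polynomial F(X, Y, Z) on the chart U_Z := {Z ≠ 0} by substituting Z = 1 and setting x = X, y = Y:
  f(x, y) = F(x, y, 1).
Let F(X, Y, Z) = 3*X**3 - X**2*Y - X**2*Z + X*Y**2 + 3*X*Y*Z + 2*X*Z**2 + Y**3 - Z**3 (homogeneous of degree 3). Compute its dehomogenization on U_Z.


f(x, y) = 3*x**3 - x**2*y - x**2 + x*y**2 + 3*x*y + 2*x + y**3 - 1

On U_Z we set Z = 1. Each monomial c·X^i·Y^j·Z^k in F becomes c·x^i·y^j·1^k = c·x^i·y^j.
Substituting Z = 1: F(X, Y, 1) = 3*x**3 - x**2*y - x**2 + x*y**2 + 3*x*y + 2*x + y**3 - 1.
Note: deg(f) ≤ deg(F) = 3; strict inequality happens when F is divisible by Z (lost terms).


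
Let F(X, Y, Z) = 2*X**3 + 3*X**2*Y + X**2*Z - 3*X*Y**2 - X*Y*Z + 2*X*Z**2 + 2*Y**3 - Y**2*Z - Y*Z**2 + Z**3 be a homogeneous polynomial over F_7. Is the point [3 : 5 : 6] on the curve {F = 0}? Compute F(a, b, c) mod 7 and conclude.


F(3,5,6) ≡ 0 (mod 7); P is on the curve.

Evaluate F(3, 5, 6) term-by-term (mod 7).
  2*X**3 ↦ 2·27·1·1 = 54
  3*X**2*Y ↦ 3·9·5·1 = 135
  X**2*Z ↦ 1·9·1·6 = 54
  -3*X*Y**2 ↦ -3·3·25·1 = -225
  -X*Y*Z ↦ -1·3·5·6 = -90
  2*X*Z**2 ↦ 2·3·1·36 = 216
  2*Y**3 ↦ 2·1·125·1 = 250
  -Y**2*Z ↦ -1·1·25·6 = -150
  -Y*Z**2 ↦ -1·1·5·36 = -180
  Z**3 ↦ 1·1·1·216 = 216
Sum: F(3, 5, 6) = (54) + (135) + (54) + (-225) + (-90) + (216) + (250) + (-150) + (-180) + (216) = 280.
Reducing mod 7: 280 ≡ 0 (mod 7).
Since F(a, b, c) ≡ 0 (mod 7), P lies on the curve.


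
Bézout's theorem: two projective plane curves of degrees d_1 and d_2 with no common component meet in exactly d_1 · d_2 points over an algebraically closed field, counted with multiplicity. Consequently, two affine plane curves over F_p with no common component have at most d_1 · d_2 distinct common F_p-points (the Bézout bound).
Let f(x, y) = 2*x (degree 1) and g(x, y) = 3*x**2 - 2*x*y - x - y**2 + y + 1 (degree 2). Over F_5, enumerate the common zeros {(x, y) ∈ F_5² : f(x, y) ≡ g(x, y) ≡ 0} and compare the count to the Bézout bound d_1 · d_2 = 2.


Common zeros: {(0, 3)}; count = 1; Bézout bound = 2.

deg(f) = 1, deg(g) = 2, so Bézout bound = 2.
Scan x ∈ F_5. For each x, list the y ∈ F_5 with f(x, y) ≡ 0 and those with g(x, y) ≡ 0 (mod 5); the common zeros in that column are the intersection.
  x = 0: f ≡ 0 at y ∈ {0, 1, 2, 3, 4}; g ≡ 0 at y ∈ {3}; common: {3}.
  x = 1: f ≡ 0 at y ∈ ∅; g ≡ 0 at y ∈ ∅; common: ∅.
  x = 2: f ≡ 0 at y ∈ ∅; g ≡ 0 at y ∈ ∅; common: ∅.
  x = 3: f ≡ 0 at y ∈ ∅; g ≡ 0 at y ∈ {0}; common: ∅.
  x = 4: f ≡ 0 at y ∈ ∅; g ≡ 0 at y ∈ {0, 3}; common: ∅.
Collecting: common zeros = {(0, 3)}, so the count is 1.
Comparison with the Bézout bound: 1 ≤ 2 = deg(f)·deg(g), as expected for curves with no common component (the affine F_5-count falls short of the bound because intersections may lie at infinity, over extension fields, or carry multiplicity).


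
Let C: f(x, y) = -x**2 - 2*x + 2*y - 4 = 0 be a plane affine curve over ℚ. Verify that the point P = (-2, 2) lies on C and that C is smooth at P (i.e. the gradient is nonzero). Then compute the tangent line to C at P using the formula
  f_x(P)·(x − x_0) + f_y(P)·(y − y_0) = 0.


Tangent line at P: 2*x + 2*y = 0.

Step 1: f(-2, 2) = 0, so P lies on C.
Step 2: partial derivatives
  f_x(x, y) = -2*x - 2, f_y(x, y) = 2.
  f_x(P) = 2, f_y(P) = 2 (gradient nonzero, so P is smooth).
Step 3: tangent line at P: 2·(x − -2) + 2·(y − 2) = 0.
Expanding: 2*x + 2*y = 0.


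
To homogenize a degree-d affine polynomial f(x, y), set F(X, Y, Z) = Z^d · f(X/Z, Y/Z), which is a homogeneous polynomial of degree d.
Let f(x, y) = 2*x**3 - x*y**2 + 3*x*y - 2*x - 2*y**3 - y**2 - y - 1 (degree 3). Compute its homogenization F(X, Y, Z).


F(X, Y, Z) = 2*X**3 - X*Y**2 + 3*X*Y*Z - 2*X*Z**2 - 2*Y**3 - Y**2*Z - Y*Z**2 - Z**3

deg(f) = 3.
Substitute x = X/Z, y = Y/Z into f, then multiply by Z^3.
  monomial 2·x^3·y^0 ↦ 2·X^3·Y^0·Z^0.
  monomial -1·x^1·y^2 ↦ -1·X^1·Y^2·Z^0.
  monomial 3·x^1·y^1 ↦ 3·X^1·Y^1·Z^1.
  monomial -2·x^1·y^0 ↦ -2·X^1·Y^0·Z^2.
  monomial -2·x^0·y^3 ↦ -2·X^0·Y^3·Z^0.
  monomial -1·x^0·y^2 ↦ -1·X^0·Y^2·Z^1.
  monomial -1·x^0·y^1 ↦ -1·X^0·Y^1·Z^2.
  monomial -1·x^0·y^0 ↦ -1·X^0·Y^0·Z^3.
Collecting: F(X, Y, Z) = 2*X**3 - X*Y**2 + 3*X*Y*Z - 2*X*Z**2 - 2*Y**3 - Y**2*Z - Y*Z**2 - Z**3.


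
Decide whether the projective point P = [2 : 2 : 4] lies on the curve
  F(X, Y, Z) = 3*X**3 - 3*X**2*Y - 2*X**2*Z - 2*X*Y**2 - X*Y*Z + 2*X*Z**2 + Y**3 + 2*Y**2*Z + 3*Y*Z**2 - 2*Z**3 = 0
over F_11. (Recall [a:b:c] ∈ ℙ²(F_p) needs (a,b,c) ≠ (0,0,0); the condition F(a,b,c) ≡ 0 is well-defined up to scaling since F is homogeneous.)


F(2,2,4) ≡ 8 (mod 11); P is NOT on the curve.

Evaluate F(2, 2, 4) term-by-term (mod 11).
  3*X**3 ↦ 3·8·1·1 = 24
  -3*X**2*Y ↦ -3·4·2·1 = -24
  -2*X**2*Z ↦ -2·4·1·4 = -32
  -2*X*Y**2 ↦ -2·2·4·1 = -16
  -X*Y*Z ↦ -1·2·2·4 = -16
  2*X*Z**2 ↦ 2·2·1·16 = 64
  Y**3 ↦ 1·1·8·1 = 8
  2*Y**2*Z ↦ 2·1·4·4 = 32
  3*Y*Z**2 ↦ 3·1·2·16 = 96
  -2*Z**3 ↦ -2·1·1·64 = -128
Sum: F(2, 2, 4) = (24) + (-24) + (-32) + (-16) + (-16) + (64) + (8) + (32) + (96) + (-128) = 8.
Reducing mod 11: 8 ≡ 8 (mod 11).
Since F(a, b, c) ≡ 8 ≠ 0 (mod 11), P does NOT lie on the curve.


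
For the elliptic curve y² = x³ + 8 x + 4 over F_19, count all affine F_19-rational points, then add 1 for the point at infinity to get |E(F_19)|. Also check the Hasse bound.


Affine points = {(0, 2), (0, 17), (2, 3), (2, 16), (3, 6), (3, 13), (4, 9), (4, 10), (5, 6), (5, 13), (7, 2), (7, 17), (9, 8), (9, 11), (10, 1), (10, 18), (11, 6), (11, 13), (12, 2), (12, 17), (13, 5), (13, 14)}; affine count = 22; |E(F_19)| = 23.

Discriminant check: Δ ∝ 4a³ + 27b² = 4·8³ + 27·4² = 4·512 + 27·16 ≡ 10 (mod 19). Nonzero ⇒ E is nonsingular.
For each x ∈ F_19, compute rhs = x³ + 8·x + 4 mod 19, then count y ∈ F_19 with y² ≡ rhs.
  x = 0: rhs = 4, matching y values: 2, 17 (2 points).
  x = 1: rhs = 13, matching y values: none (0 points).
  x = 2: rhs = 9, matching y values: 3, 16 (2 points).
  x = 3: rhs = 17, matching y values: 6, 13 (2 points).
  x = 4: rhs = 5, matching y values: 9, 10 (2 points).
  x = 5: rhs = 17, matching y values: 6, 13 (2 points).
  x = 6: rhs = 2, matching y values: none (0 points).
  x = 7: rhs = 4, matching y values: 2, 17 (2 points).
  x = 8: rhs = 10, matching y values: none (0 points).
  x = 9: rhs = 7, matching y values: 8, 11 (2 points).
  x = 10: rhs = 1, matching y values: 1, 18 (2 points).
  x = 11: rhs = 17, matching y values: 6, 13 (2 points).
  x = 12: rhs = 4, matching y values: 2, 17 (2 points).
  x = 13: rhs = 6, matching y values: 5, 14 (2 points).
  x = 14: rhs = 10, matching y values: none (0 points).
  x = 15: rhs = 3, matching y values: none (0 points).
  x = 16: rhs = 10, matching y values: none (0 points).
  x = 17: rhs = 18, matching y values: none (0 points).
  x = 18: rhs = 14, matching y values: none (0 points).
Total affine count: 22.
Full point count |E(F_19)| = 22 + 1 = 23.
Hasse bound: |23 − (19+1)| = |3| = 3 ≤ 2√19 ≈ 8.7178 ✓.


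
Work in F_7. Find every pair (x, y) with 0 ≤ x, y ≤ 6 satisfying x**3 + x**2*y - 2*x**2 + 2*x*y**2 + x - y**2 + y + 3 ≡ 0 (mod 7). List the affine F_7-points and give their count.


Affine F_7-points: {(2, 5), (4, 1)}; count = 2.

For each of the 49 pairs (x, y) ∈ F_7², evaluate f(x, y) mod 7. Record the zeros.
  x = 0: [0↦3, 1↦3, 2↦1, 3↦4, 4↦5, 5↦4, 6↦1]  zeros at y ∈ ∅
  x = 1: [0↦3, 1↦6, 2↦4, 3↦4, 4↦6, 5↦3, 6↦2]  zeros at y ∈ ∅
  x = 2: [0↦5, 1↦6, 2↦6, 3↦5, 4↦3, 5↦0, 6↦3]  zeros at y ∈ {5}
  x = 3: [0↦1, 1↦2, 2↦6, 3↦6, 4↦2, 5↦1, 6↦3]  zeros at y ∈ ∅
  x = 4: [0↦4, 1↦0, 2↦3, 3↦6, 4↦2, 5↦5, 6↦1]  zeros at y ∈ {1}
  x = 5: [0↦6, 1↦6, 2↦3, 3↦4, 4↦2, 5↦4, 6↦3]  zeros at y ∈ ∅
  x = 6: [0↦6, 1↦5, 2↦5, 3↦6, 4↦1, 5↦4, 6↦1]  zeros at y ∈ ∅
Collecting zeros: affine points = {(2, 5), (4, 1)}.
Total count |C(F_7)_aff| = 2.


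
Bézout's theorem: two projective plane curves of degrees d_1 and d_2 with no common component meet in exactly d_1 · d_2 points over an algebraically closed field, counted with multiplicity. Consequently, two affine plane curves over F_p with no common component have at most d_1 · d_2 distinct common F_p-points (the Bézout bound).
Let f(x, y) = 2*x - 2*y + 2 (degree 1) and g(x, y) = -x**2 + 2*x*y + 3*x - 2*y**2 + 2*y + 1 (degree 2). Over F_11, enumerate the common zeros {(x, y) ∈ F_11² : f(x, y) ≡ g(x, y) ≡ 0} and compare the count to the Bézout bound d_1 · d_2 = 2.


Common zeros: ∅; count = 0; Bézout bound = 2.

deg(f) = 1, deg(g) = 2, so Bézout bound = 2.
Scan x ∈ F_11. For each x, list the y ∈ F_11 with f(x, y) ≡ 0 and those with g(x, y) ≡ 0 (mod 11); the common zeros in that column are the intersection.
  x = 0: f ≡ 0 at y ∈ {1}; g ≡ 0 at y ∈ {3, 9}; common: ∅.
  x = 1: f ≡ 0 at y ∈ {2}; g ≡ 0 at y ∈ ∅; common: ∅.
  x = 2: f ≡ 0 at y ∈ {3}; g ≡ 0 at y ∈ {6, 8}; common: ∅.
  x = 3: f ≡ 0 at y ∈ {4}; g ≡ 0 at y ∈ ∅; common: ∅.
  x = 4: f ≡ 0 at y ∈ {5}; g ≡ 0 at y ∈ ∅; common: ∅.
  x = 5: f ≡ 0 at y ∈ {6}; g ≡ 0 at y ∈ ∅; common: ∅.
  x = 6: f ≡ 0 at y ∈ {7}; g ≡ 0 at y ∈ {8, 10}; common: ∅.
  x = 7: f ≡ 0 at y ∈ {8}; g ≡ 0 at y ∈ ∅; common: ∅.
  x = 8: f ≡ 0 at y ∈ {9}; g ≡ 0 at y ∈ {2, 7}; common: ∅.
  x = 9: f ≡ 0 at y ∈ {10}; g ≡ 0 at y ∈ {3, 7}; common: ∅.
  x = 10: f ≡ 0 at y ∈ {0}; g ≡ 0 at y ∈ {2, 9}; common: ∅.
Collecting: common zeros = ∅, so the count is 0.
Comparison with the Bézout bound: 0 ≤ 2 = deg(f)·deg(g), as expected for curves with no common component (the affine F_11-count falls short of the bound because intersections may lie at infinity, over extension fields, or carry multiplicity).


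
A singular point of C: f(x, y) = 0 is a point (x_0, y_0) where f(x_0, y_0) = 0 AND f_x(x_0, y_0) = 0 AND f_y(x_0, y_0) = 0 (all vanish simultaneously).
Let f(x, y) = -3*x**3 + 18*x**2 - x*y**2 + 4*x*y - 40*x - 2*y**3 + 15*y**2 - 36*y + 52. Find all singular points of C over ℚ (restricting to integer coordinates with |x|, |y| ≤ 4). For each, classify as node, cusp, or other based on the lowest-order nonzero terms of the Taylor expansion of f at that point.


Singular points: {(2, 2)}; classification: cusp.

Compute partial derivatives:
  f_x = -9*x**2 + 36*x - y**2 + 4*y - 40.
  f_y = -2*x*y + 4*x - 6*y**2 + 30*y - 36.
Scan x_0 ∈ {−4, ..., 4}. For each x_0, f_y(x_0, y) is a polynomial in y; find its integer roots y ∈ {−4, ..., 4}, then test f_x and f at those candidates.
  x = -4: f_y(-4, y) = -6*y**2 + 38*y - 52; vanishes at y ∈ {2}. (-4, 2): f_x = -324 ≠ 0.
  x = -3: f_y(-3, y) = -6*y**2 + 36*y - 48; vanishes at y ∈ {2, 4}. (-3, 2): f_x = -225 ≠ 0; (-3, 4): f_x = -229 ≠ 0.
  x = -2: f_y(-2, y) = -6*y**2 + 34*y - 44; vanishes at y ∈ {2}. (-2, 2): f_x = -144 ≠ 0.
  x = -1: f_y(-1, y) = -6*y**2 + 32*y - 40; vanishes at y ∈ {2}. (-1, 2): f_x = -81 ≠ 0.
  x = 0: f_y(0, y) = -6*y**2 + 30*y - 36; vanishes at y ∈ {2, 3}. (0, 2): f_x = -36 ≠ 0; (0, 3): f_x = -37 ≠ 0.
  x = 1: f_y(1, y) = -6*y**2 + 28*y - 32; vanishes at y ∈ {2}. (1, 2): f_x = -9 ≠ 0.
  x = 2: f_y(2, y) = -6*y**2 + 26*y - 28; vanishes at y ∈ {2}. (2, 2): f_x = 0, f = 0 — SINGULAR.
  x = 3: f_y(3, y) = -6*y**2 + 24*y - 24; vanishes at y ∈ {2}. (3, 2): f_x = -9 ≠ 0.
  x = 4: f_y(4, y) = -6*y**2 + 22*y - 20; vanishes at y ∈ {2}. (4, 2): f_x = -36 ≠ 0.
Only singular point on the grid: (2, 2).
Classify: substitute x = 2 + u, y = 2 + v and expand: f = -3*u**3 - u*v**2 - 2*v**3 + v**2.
No constant or linear terms (consistent with a singular point). Quadratic part: v**2. Cubic part: -3*u**3 - u*v**2 - 2*v**3.
The quadratic part v**2 is a perfect square, so there is a single (double) tangent line v = 0, i.e. y = 2. Restricting the cubic part to that line (v = 0) leaves -3*u**3 ≠ 0, so f is not divisible by v and the branch is v² ≈ 3*u**3 to lowest order — this is a cusp.
Classification: cusp.
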